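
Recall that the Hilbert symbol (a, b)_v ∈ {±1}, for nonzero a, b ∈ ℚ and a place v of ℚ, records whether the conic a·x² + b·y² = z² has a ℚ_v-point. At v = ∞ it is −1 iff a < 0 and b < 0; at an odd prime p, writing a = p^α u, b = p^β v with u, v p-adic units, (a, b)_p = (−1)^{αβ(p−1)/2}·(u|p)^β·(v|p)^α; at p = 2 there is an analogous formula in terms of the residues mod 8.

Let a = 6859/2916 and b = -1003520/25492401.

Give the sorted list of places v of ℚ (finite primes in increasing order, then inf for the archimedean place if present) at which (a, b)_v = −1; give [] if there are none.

(a, b) ≡ (19, -5) mod (ℚ^×)²; places V = {2, 3, 5, 7, 11, 17, 19, ∞}.
(a,b)_11: α=0, u≡6; β=-2, v≡6 (mod 11); (6|11)=-1, (6|11)=-1; sign (−1)^0·-1^-2·-1^0 = +1.
(a,b)_7: α=0, u≡5; β=2, v≡4 (mod 7); (5|7)=-1, (4|7)=+1; sign (−1)^0·-1^2·+1^0 = +1.
(a,b)_∞: sgn(19)=+, sgn(-5)=−, so +1.
(a,b)_17: α=0, u≡16; β=-2, v≡11 (mod 17); (16|17)=+1, (11|17)=-1; sign (−1)^0·+1^-2·-1^0 = +1.
(a,b)_19: α=3, u≡17; β=0, v≡10 (mod 19); (17|19)=+1, (10|19)=-1; sign (−1)^0·+1^0·-1^3 = -1.
(a,b)_5: α=0, u≡4; β=1, v≡1 (mod 5); (4|5)=+1, (1|5)=+1; sign (−1)^0·+1^1·+1^0 = +1.
(a,b)_2: α=-2, β=12; u≡3, v≡3 (mod 8); ε(u)ε(v)=1·1, αω(v)=-2·1, βω(u)=12·1; sum ≡ 1  ⇒  -1.
(a,b)_3: α=-6, u≡1; β=-6, v≡1 (mod 3); (1|3)=+1, (1|3)=+1; sign (−1)^0·+1^-6·+1^-6 = +1.
|Ram(19, -5)| = 2, even; anisotropic at {2, 19}.

[2, 19]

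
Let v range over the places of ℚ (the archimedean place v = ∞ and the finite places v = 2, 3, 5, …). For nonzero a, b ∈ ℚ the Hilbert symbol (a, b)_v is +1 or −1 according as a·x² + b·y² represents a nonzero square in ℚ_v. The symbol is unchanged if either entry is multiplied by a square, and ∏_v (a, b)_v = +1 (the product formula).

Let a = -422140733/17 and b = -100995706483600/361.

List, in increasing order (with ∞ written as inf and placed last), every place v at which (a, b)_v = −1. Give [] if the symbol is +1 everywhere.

Mod squares: a ≡ -106981, b ≡ -1081. Check v ∈ {∞, 2, 5, 7, 17, 19, 23, 29, 31, 37, 47}.
v=47: a=47^0·(≡45), b=47^1·(≡24) mod 47; (45|47)=-1, (24|47)=+1; (−1)^{0·1·23}·(-1)^1·(+1)^0 = -1.
v=5: a=5^0·(≡1), b=5^2·(≡1) mod 5; (1|5)=+1, (1|5)=+1; (−1)^{0·2·2}·(+1)^2·(+1)^0 = +1.
v=7: a=7^3·(≡3), b=7^0·(≡4) mod 7; (3|7)=-1, (4|7)=+1; (−1)^{3·0·3}·(-1)^0·(+1)^3 = +1.
v=23: a=23^0·(≡15), b=23^1·(≡11) mod 23; (15|23)=-1, (11|23)=-1; (−1)^{0·1·11}·(-1)^1·(-1)^0 = -1.
v=∞: -106981 < 0 and -1081 < 0  ⇒  (a,b)_∞ = -1.
v=19: a=19^0·(≡3), b=19^-2·(≡3) mod 19; (3|19)=-1, (3|19)=-1; (−1)^{0·-2·9}·(-1)^-2·(-1)^0 = +1.
v=17: a=17^-1·(≡3), b=17^2·(≡12) mod 17; (3|17)=-1, (12|17)=-1; (−1)^{-1·2·8}·(-1)^2·(-1)^-1 = -1.
v=2: v_2(a)=0, v_2(b)=4; units ≡ 3, 7 (mod 8); ε·ε+αω+βω = 1·1+0·0+4·1 ≡ 1  ⇒  (a,b)_2 = -1.
v=37: a=37^2·(≡24), b=37^0·(≡8) mod 37; (24|37)=-1, (8|37)=-1; (−1)^{2·0·18}·(-1)^0·(-1)^2 = +1.
v=29: a=29^1·(≡24), b=29^2·(≡12) mod 29; (24|29)=+1, (12|29)=-1; (−1)^{1·2·14}·(+1)^2·(-1)^1 = -1.
v=31: a=31^1·(≡3), b=31^2·(≡7) mod 31; (3|31)=-1, (7|31)=+1; (−1)^{1·2·15}·(-1)^2·(+1)^1 = +1.
Ram(-106981, -1081) = {2, 17, 23, 29, 47, ∞}; no ℚ_2-point on the conic.

[2, 17, 23, 29, 47, inf]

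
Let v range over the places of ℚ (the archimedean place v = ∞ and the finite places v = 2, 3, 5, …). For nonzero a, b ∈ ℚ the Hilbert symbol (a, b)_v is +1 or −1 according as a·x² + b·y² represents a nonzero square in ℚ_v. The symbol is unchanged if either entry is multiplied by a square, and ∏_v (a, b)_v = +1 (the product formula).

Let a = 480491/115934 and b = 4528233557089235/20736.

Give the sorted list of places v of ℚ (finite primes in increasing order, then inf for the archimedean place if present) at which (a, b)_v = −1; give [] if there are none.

Mod squares: a ≡ 154, b ≡ 1964315. Check v ∈ {∞, 2, 3, 5, 7, 11, 13, 19, 23, 29, 31}.
v=∞: 154 > 0 and 1964315 > 0  ⇒  (a,b)_∞ = +1.
v=5: a=5^0·(≡4), b=5^1·(≡2) mod 5; (4|5)=+1, (2|5)=-1; (−1)^{0·1·2}·(+1)^1·(-1)^0 = +1.
v=7: a=7^-3·(≡2), b=7^2·(≡5) mod 7; (2|7)=+1, (5|7)=-1; (−1)^{-3·2·3}·(+1)^2·(-1)^-3 = -1.
v=19: a=19^2·(≡14), b=19^7·(≡4) mod 19; (14|19)=-1, (4|19)=+1; (−1)^{2·7·9}·(-1)^7·(+1)^2 = -1.
v=23: a=23^0·(≡13), b=23^1·(≡1) mod 23; (13|23)=+1, (1|23)=+1; (−1)^{0·1·11}·(+1)^1·(+1)^0 = +1.
v=3: a=3^0·(≡1), b=3^-4·(≡2) mod 3; (1|3)=+1, (2|3)=-1; (−1)^{0·-4·1}·(+1)^-4·(-1)^0 = +1.
v=31: a=31^0·(≡17), b=31^1·(≡19) mod 31; (17|31)=-1, (19|31)=+1; (−1)^{0·1·15}·(-1)^1·(+1)^0 = -1.
v=2: v_2(a)=-1, v_2(b)=-8; units ≡ 5, 3 (mod 8); ε·ε+αω+βω = 0·1+-1·1+-8·1 ≡ 1  ⇒  (a,b)_2 = -1.
v=11: a=11^3·(≡4), b=11^0·(≡4) mod 11; (4|11)=+1, (4|11)=+1; (−1)^{3·0·5}·(+1)^0·(+1)^3 = +1.
v=13: a=13^-2·(≡5), b=13^0·(≡6) mod 13; (5|13)=-1, (6|13)=-1; (−1)^{-2·0·6}·(-1)^0·(-1)^-2 = +1.
v=29: a=29^0·(≡23), b=29^1·(≡13) mod 29; (23|29)=+1, (13|29)=+1; (−1)^{0·1·14}·(+1)^1·(+1)^0 = +1.
Ram(154, 1964315) = {2, 7, 19, 31}; no ℚ_2-point on the conic.

[2, 7, 19, 31]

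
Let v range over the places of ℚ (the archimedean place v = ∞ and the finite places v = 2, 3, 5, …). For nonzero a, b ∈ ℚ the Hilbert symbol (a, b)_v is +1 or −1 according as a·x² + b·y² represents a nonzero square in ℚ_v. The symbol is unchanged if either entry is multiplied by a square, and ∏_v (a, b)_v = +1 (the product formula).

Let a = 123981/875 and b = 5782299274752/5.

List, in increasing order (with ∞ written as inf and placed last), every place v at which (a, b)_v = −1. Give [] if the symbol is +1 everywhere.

[2, 3, 7, 13]

Mod squares: a ≡ 15015, b ≡ 390. Check v ∈ {∞, 2, 3, 5, 7, 11, 13, 17}.
v=2: v_2(a)=0, v_2(b)=9; units ≡ 7, 3 (mod 8); ε·ε+αω+βω = 1·1+0·1+9·0 ≡ 1  ⇒  (a,b)_2 = -1.
v=11: a=11^1·(≡3), b=11^2·(≡3) mod 11; (3|11)=+1, (3|11)=+1; (−1)^{1·2·5}·(+1)^2·(+1)^1 = +1.
v=13: a=13^1·(≡2), b=13^3·(≡9) mod 13; (2|13)=-1, (9|13)=+1; (−1)^{1·3·6}·(-1)^3·(+1)^1 = -1.
v=5: a=5^-3·(≡3), b=5^-1·(≡2) mod 5; (3|5)=-1, (2|5)=-1; (−1)^{-3·-1·2}·(-1)^-1·(-1)^-3 = +1.
v=3: a=3^1·(≡1), b=3^1·(≡1) mod 3; (1|3)=+1, (1|3)=+1; (−1)^{1·1·1}·(+1)^1·(+1)^1 = -1.
v=17: a=17^2·(≡9), b=17^2·(≡8) mod 17; (9|17)=+1, (8|17)=+1; (−1)^{2·2·8}·(+1)^2·(+1)^2 = +1.
v=∞: 15015 > 0 and 390 > 0  ⇒  (a,b)_∞ = +1.
v=7: a=7^-1·(≡3), b=7^2·(≡6) mod 7; (3|7)=-1, (6|7)=-1; (−1)^{-1·2·3}·(-1)^2·(-1)^-1 = -1.
Ram(15015, 390) = {2, 3, 7, 13}; no ℚ_2-point on the conic.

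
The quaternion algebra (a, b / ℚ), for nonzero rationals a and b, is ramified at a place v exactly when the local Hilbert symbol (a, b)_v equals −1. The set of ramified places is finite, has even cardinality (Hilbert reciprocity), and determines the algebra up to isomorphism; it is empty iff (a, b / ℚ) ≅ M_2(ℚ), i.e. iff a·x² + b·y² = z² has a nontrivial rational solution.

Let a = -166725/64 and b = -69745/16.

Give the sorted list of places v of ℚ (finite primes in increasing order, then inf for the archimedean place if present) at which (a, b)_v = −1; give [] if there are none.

Mod squares: a ≡ -741, b ≡ -69745. Check v ∈ {∞, 2, 3, 5, 13, 19, 29, 37}.
v=∞: -741 < 0 and -69745 < 0  ⇒  (a,b)_∞ = -1.
v=29: a=29^0·(≡9), b=29^1·(≡11) mod 29; (9|29)=+1, (11|29)=-1; (−1)^{0·1·14}·(+1)^1·(-1)^0 = +1.
v=3: a=3^3·(≡2), b=3^0·(≡2) mod 3; (2|3)=-1, (2|3)=-1; (−1)^{3·0·1}·(-1)^0·(-1)^3 = -1.
v=37: a=37^0·(≡4), b=37^1·(≡14) mod 37; (4|37)=+1, (14|37)=-1; (−1)^{0·1·18}·(+1)^1·(-1)^0 = +1.
v=2: v_2(a)=-6, v_2(b)=-4; units ≡ 3, 7 (mod 8); ε·ε+αω+βω = 1·1+-6·0+-4·1 ≡ 1  ⇒  (a,b)_2 = -1.
v=13: a=13^1·(≡7), b=13^1·(≡10) mod 13; (7|13)=-1, (10|13)=+1; (−1)^{1·1·6}·(-1)^1·(+1)^1 = -1.
v=19: a=19^1·(≡14), b=19^0·(≡5) mod 19; (14|19)=-1, (5|19)=+1; (−1)^{1·0·9}·(-1)^0·(+1)^1 = +1.
v=5: a=5^2·(≡4), b=5^1·(≡1) mod 5; (4|5)=+1, (1|5)=+1; (−1)^{2·1·2}·(+1)^1·(+1)^2 = +1.
Ram(-741, -69745) = {2, 3, 13, ∞}; no ℚ_2-point on the conic.

[2, 3, 13, inf]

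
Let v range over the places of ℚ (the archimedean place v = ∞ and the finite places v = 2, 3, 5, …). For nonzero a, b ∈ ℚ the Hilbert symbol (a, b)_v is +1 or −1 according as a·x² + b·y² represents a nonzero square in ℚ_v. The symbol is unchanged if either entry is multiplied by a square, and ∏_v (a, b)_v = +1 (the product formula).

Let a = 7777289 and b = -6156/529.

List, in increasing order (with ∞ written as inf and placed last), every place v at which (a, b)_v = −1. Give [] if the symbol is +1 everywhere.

[13, 19]

(a, b) ≡ (5681, -19) mod (ℚ^×)²; places V = {2, 3, 13, 19, 23, 37, ∞}.
(a,b)_37: α=2, u≡20; β=0, v≡29 (mod 37); (20|37)=-1, (29|37)=-1; sign (−1)^0·-1^0·-1^2 = +1.
(a,b)_23: α=1, u≡20; β=-2, v≡8 (mod 23); (20|23)=-1, (8|23)=+1; sign (−1)^0·-1^-2·+1^1 = +1.
(a,b)_2: α=0, β=2; u≡1, v≡5 (mod 8); ε(u)ε(v)=0·0, αω(v)=0·1, βω(u)=2·0; sum ≡ 0  ⇒  +1.
(a,b)_13: α=1, u≡6; β=0, v≡5 (mod 13); (6|13)=-1, (5|13)=-1; sign (−1)^0·-1^0·-1^1 = -1.
(a,b)_19: α=1, u≡14; β=1, v≡13 (mod 19); (14|19)=-1, (13|19)=-1; sign (−1)^1·-1^1·-1^1 = -1.
(a,b)_3: α=0, u≡2; β=4, v≡2 (mod 3); (2|3)=-1, (2|3)=-1; sign (−1)^0·-1^4·-1^0 = +1.
(a,b)_∞: sgn(5681)=+, sgn(-19)=−, so +1.
Ram(5681, -19) = {13, 19}; no ℚ_13-point on the conic.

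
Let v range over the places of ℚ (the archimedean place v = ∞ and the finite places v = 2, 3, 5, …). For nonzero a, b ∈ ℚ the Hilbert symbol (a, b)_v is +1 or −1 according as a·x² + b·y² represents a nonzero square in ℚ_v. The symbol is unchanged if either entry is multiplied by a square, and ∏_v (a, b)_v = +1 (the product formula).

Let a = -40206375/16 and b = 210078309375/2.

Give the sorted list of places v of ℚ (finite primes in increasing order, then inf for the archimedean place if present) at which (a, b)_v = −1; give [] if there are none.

(a, b) ≡ (-55, 190) mod (ℚ^×)²; places V = {2, 3, 5, 11, 19, ∞}.
(a,b)_11: α=1, u≡2; β=2, v≡1 (mod 11); (2|11)=-1, (1|11)=+1; sign (−1)^0·-1^2·+1^1 = +1.
(a,b)_19: α=2, u≡18; β=3, v≡15 (mod 19); (18|19)=-1, (15|19)=-1; sign (−1)^0·-1^3·-1^2 = -1.
(a,b)_5: α=3, u≡4; β=5, v≡2 (mod 5); (4|5)=+1, (2|5)=-1; sign (−1)^0·+1^5·-1^3 = -1.
(a,b)_2: α=-4, β=-1; u≡1, v≡7 (mod 8); ε(u)ε(v)=0·1, αω(v)=-4·0, βω(u)=-1·0; sum ≡ 0  ⇒  +1.
(a,b)_∞: sgn(-55)=−, sgn(190)=+, so +1.
(a,b)_3: α=4, u≡2; β=4, v≡1 (mod 3); (2|3)=-1, (1|3)=+1; sign (−1)^0·-1^4·+1^4 = +1.
Ram(-55, 190) = {5, 19}; no ℚ_5-point on the conic.

[5, 19]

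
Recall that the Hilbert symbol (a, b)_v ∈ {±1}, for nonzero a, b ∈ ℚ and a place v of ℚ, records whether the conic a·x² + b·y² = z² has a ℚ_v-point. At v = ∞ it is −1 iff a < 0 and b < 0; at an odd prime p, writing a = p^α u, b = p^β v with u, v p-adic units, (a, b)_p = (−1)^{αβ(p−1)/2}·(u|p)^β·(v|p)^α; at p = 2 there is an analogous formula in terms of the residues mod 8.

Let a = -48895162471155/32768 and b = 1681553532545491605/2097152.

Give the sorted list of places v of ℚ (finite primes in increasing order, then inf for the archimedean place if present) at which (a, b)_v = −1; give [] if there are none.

[3, 7]

Mod squares: a ≡ -2310, b ≡ 5610. Check v ∈ {∞, 2, 3, 5, 7, 11, 13, 17, 19}.
v=13: a=13^2·(≡9), b=13^2·(≡2) mod 13; (9|13)=+1, (2|13)=-1; (−1)^{2·2·6}·(+1)^2·(-1)^2 = +1.
v=17: a=17^2·(≡2), b=17^5·(≡12) mod 17; (2|17)=+1, (12|17)=-1; (−1)^{2·5·8}·(+1)^5·(-1)^2 = +1.
v=3: a=3^1·(≡1), b=3^1·(≡1) mod 3; (1|3)=+1, (1|3)=+1; (−1)^{1·1·1}·(+1)^1·(+1)^1 = -1.
v=2: v_2(a)=-15, v_2(b)=-21; units ≡ 5, 5 (mod 8); ε·ε+αω+βω = 0·0+-15·1+-21·1 ≡ 0  ⇒  (a,b)_2 = +1.
v=19: a=19^2·(≡13), b=19^2·(≡9) mod 19; (13|19)=-1, (9|19)=+1; (−1)^{2·2·9}·(-1)^2·(+1)^2 = +1.
v=∞: -2310 < 0 and 5610 > 0  ⇒  (a,b)_∞ = +1.
v=5: a=5^1·(≡3), b=5^1·(≡3) mod 5; (3|5)=-1, (3|5)=-1; (−1)^{1·1·2}·(-1)^1·(-1)^1 = +1.
v=11: a=11^1·(≡8), b=11^1·(≡9) mod 11; (8|11)=-1, (9|11)=+1; (−1)^{1·1·5}·(-1)^1·(+1)^1 = +1.
v=7: a=7^5·(≡3), b=7^6·(≡3) mod 7; (3|7)=-1, (3|7)=-1; (−1)^{5·6·3}·(-1)^6·(-1)^5 = -1.
Ram(-2310, 5610) = {3, 7}; no ℚ_3-point on the conic.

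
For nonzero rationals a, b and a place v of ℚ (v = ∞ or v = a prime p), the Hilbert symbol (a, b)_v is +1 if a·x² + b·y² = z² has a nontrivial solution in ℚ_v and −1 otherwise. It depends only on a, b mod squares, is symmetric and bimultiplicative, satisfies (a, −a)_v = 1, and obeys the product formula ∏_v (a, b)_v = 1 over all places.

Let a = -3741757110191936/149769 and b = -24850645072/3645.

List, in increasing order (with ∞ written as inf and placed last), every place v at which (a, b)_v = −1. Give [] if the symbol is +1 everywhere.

[2, 11, 37, inf]

(a, b) ≡ (-341, -185) mod (ℚ^×)²; places V = {2, 3, 5, 11, 19, 31, 37, 43, ∞}.
(a,b)_3: α=-4, u≡1; β=-6, v≡1 (mod 3); (1|3)=+1, (1|3)=+1; sign (−1)^0·+1^-6·+1^-4 = +1.
(a,b)_43: α=-2, u≡34; β=0, v≡19 (mod 43); (34|43)=-1, (19|43)=-1; sign (−1)^0·-1^0·-1^-2 = +1.
(a,b)_∞: sgn(-341)=−, sgn(-185)=−, so -1.
(a,b)_2: α=6, β=4; u≡3, v≡7 (mod 8); ε(u)ε(v)=1·1, αω(v)=6·0, βω(u)=4·1; sum ≡ 1  ⇒  -1.
(a,b)_19: α=4, u≡7; β=2, v≡1 (mod 19); (7|19)=+1, (1|19)=+1; sign (−1)^0·+1^2·+1^4 = +1.
(a,b)_37: α=2, u≡6; β=1, v≡6 (mod 37); (6|37)=-1, (6|37)=-1; sign (−1)^0·-1^1·-1^2 = -1.
(a,b)_31: α=3, u≡18; β=2, v≡10 (mod 31); (18|31)=+1, (10|31)=+1; sign (−1)^0·+1^2·+1^3 = +1.
(a,b)_11: α=1, u≡8; β=2, v≡7 (mod 11); (8|11)=-1, (7|11)=-1; sign (−1)^0·-1^2·-1^1 = -1.
(a,b)_5: α=0, u≡1; β=-1, v≡2 (mod 5); (1|5)=+1, (2|5)=-1; sign (−1)^0·+1^-1·-1^0 = +1.
|Ram(-341, -185)| = 4, even; anisotropic at {2, 11, 37, ∞}.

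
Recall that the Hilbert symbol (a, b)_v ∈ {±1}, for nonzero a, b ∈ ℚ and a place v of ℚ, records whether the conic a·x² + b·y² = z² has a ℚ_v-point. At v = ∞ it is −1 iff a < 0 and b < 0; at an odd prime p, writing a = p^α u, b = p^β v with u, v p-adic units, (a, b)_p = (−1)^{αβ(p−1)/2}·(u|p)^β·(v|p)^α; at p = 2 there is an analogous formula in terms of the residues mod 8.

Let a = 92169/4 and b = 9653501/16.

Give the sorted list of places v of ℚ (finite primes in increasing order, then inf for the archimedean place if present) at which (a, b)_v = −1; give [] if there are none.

[17, 19]

Mod squares: a ≡ 209, b ≡ 221. Check v ∈ {∞, 2, 3, 7, 11, 13, 17, 19}.
v=3: a=3^2·(≡2), b=3^0·(≡2) mod 3; (2|3)=-1, (2|3)=-1; (−1)^{2·0·1}·(-1)^0·(-1)^2 = +1.
v=7: a=7^2·(≡3), b=7^0·(≡2) mod 7; (3|7)=-1, (2|7)=+1; (−1)^{2·0·3}·(-1)^0·(+1)^2 = +1.
v=13: a=13^0·(≡3), b=13^1·(≡10) mod 13; (3|13)=+1, (10|13)=+1; (−1)^{0·1·6}·(+1)^1·(+1)^0 = +1.
v=2: v_2(a)=-2, v_2(b)=-4; units ≡ 1, 5 (mod 8); ε·ε+αω+βω = 0·0+-2·1+-4·0 ≡ 0  ⇒  (a,b)_2 = +1.
v=∞: 209 > 0 and 221 > 0  ⇒  (a,b)_∞ = +1.
v=19: a=19^1·(≡11), b=19^2·(≡10) mod 19; (11|19)=+1, (10|19)=-1; (−1)^{1·2·9}·(+1)^2·(-1)^1 = -1.
v=17: a=17^0·(≡3), b=17^1·(≡15) mod 17; (3|17)=-1, (15|17)=+1; (−1)^{0·1·8}·(-1)^1·(+1)^0 = -1.
v=11: a=11^1·(≡2), b=11^2·(≡4) mod 11; (2|11)=-1, (4|11)=+1; (−1)^{1·2·5}·(-1)^2·(+1)^1 = +1.
(209, 221 / ℚ) ramifies at {17, 19}: a division algebra.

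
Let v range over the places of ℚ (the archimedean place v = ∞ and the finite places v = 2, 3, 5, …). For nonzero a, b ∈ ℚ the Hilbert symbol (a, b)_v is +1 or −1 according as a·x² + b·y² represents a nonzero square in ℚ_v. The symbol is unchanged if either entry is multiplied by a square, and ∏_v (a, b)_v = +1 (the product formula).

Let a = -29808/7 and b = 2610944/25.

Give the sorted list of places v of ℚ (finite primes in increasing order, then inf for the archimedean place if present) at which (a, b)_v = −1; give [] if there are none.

[2, 23]

Mod squares: a ≡ -161, b ≡ 10199. Check v ∈ {∞, 2, 3, 5, 7, 23, 31, 47}.
v=2: v_2(a)=4, v_2(b)=8; units ≡ 7, 7 (mod 8); ε·ε+αω+βω = 1·1+4·0+8·0 ≡ 1  ⇒  (a,b)_2 = -1.
v=7: a=7^-1·(≡5), b=7^1·(≡1) mod 7; (5|7)=-1, (1|7)=+1; (−1)^{-1·1·3}·(-1)^1·(+1)^-1 = +1.
v=∞: -161 < 0 and 10199 > 0  ⇒  (a,b)_∞ = +1.
v=23: a=23^1·(≡12), b=23^0·(≡15) mod 23; (12|23)=+1, (15|23)=-1; (−1)^{1·0·11}·(+1)^0·(-1)^1 = -1.
v=47: a=47^0·(≡12), b=47^1·(≡30) mod 47; (12|47)=+1, (30|47)=-1; (−1)^{0·1·23}·(+1)^1·(-1)^0 = +1.
v=3: a=3^4·(≡1), b=3^0·(≡2) mod 3; (1|3)=+1, (2|3)=-1; (−1)^{4·0·1}·(+1)^0·(-1)^4 = +1.
v=31: a=31^0·(≡2), b=31^1·(≡16) mod 31; (2|31)=+1, (16|31)=+1; (−1)^{0·1·15}·(+1)^1·(+1)^0 = +1.
v=5: a=5^0·(≡1), b=5^-2·(≡4) mod 5; (1|5)=+1, (4|5)=+1; (−1)^{0·-2·2}·(+1)^-2·(+1)^0 = +1.
(-161, 10199 / ℚ) ramifies at {2, 23}: a division algebra.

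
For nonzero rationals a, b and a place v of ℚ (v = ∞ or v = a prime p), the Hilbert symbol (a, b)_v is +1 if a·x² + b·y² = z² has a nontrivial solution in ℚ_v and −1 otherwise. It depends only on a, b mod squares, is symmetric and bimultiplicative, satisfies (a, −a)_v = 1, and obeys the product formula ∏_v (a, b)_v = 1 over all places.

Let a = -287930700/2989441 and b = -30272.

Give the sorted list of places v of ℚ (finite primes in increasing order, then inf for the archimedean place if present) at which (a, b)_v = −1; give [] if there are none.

Mod squares: a ≡ -123, b ≡ -473. Check v ∈ {∞, 2, 3, 5, 7, 11, 13, 17, 19, 41, 43}.
v=41: a=41^1·(≡34), b=41^0·(≡27) mod 41; (34|41)=-1, (27|41)=-1; (−1)^{1·0·20}·(-1)^0·(-1)^1 = -1.
v=7: a=7^-2·(≡5), b=7^0·(≡3) mod 7; (5|7)=-1, (3|7)=-1; (−1)^{-2·0·3}·(-1)^0·(-1)^-2 = +1.
v=2: v_2(a)=2, v_2(b)=6; units ≡ 5, 7 (mod 8); ε·ε+αω+βω = 0·1+2·0+6·1 ≡ 0  ⇒  (a,b)_2 = +1.
v=19: a=19^-2·(≡15), b=19^0·(≡14) mod 19; (15|19)=-1, (14|19)=-1; (−1)^{-2·0·9}·(-1)^0·(-1)^-2 = +1.
v=∞: -123 < 0 and -473 < 0  ⇒  (a,b)_∞ = -1.
v=5: a=5^2·(≡2), b=5^0·(≡3) mod 5; (2|5)=-1, (3|5)=-1; (−1)^{2·0·2}·(-1)^0·(-1)^2 = +1.
v=17: a=17^2·(≡13), b=17^0·(≡5) mod 17; (13|17)=+1, (5|17)=-1; (−1)^{2·0·8}·(+1)^0·(-1)^2 = +1.
v=3: a=3^5·(≡1), b=3^0·(≡1) mod 3; (1|3)=+1, (1|3)=+1; (−1)^{5·0·1}·(+1)^0·(+1)^5 = +1.
v=11: a=11^0·(≡5), b=11^1·(≡9) mod 11; (5|11)=+1, (9|11)=+1; (−1)^{0·1·5}·(+1)^1·(+1)^0 = +1.
v=13: a=13^-2·(≡11), b=13^0·(≡5) mod 13; (11|13)=-1, (5|13)=-1; (−1)^{-2·0·6}·(-1)^0·(-1)^-2 = +1.
v=43: a=43^0·(≡24), b=43^1·(≡27) mod 43; (24|43)=+1, (27|43)=-1; (−1)^{0·1·21}·(+1)^1·(-1)^0 = +1.
|Ram(-123, -473)| = 2, even; anisotropic at {41, ∞}.

[41, inf]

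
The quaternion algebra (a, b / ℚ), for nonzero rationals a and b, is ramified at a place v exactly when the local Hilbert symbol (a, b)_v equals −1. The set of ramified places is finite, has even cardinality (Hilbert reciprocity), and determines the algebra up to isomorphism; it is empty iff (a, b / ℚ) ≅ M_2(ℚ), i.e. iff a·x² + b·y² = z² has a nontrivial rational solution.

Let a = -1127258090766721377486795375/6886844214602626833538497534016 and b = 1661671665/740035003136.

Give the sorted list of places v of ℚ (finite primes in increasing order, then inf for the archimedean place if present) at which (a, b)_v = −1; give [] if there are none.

Mod squares: a ≡ -15, b ≡ 2035. Check v ∈ {∞, 2, 3, 5, 7, 11, 13, 29, 37, 43, 47}.
v=13: a=13^-6·(≡5), b=13^-2·(≡7) mod 13; (5|13)=-1, (7|13)=-1; (−1)^{-6·-2·6}·(-1)^-2·(-1)^-6 = +1.
v=∞: -15 < 0 and 2035 > 0  ⇒  (a,b)_∞ = +1.
v=11: a=11^-2·(≡8), b=11^-1·(≡1) mod 11; (8|11)=-1, (1|11)=+1; (−1)^{-2·-1·5}·(-1)^-1·(+1)^-2 = -1.
v=29: a=29^-6·(≡18), b=29^-2·(≡16) mod 29; (18|29)=-1, (16|29)=+1; (−1)^{-6·-2·14}·(-1)^-2·(+1)^-6 = +1.
v=47: a=47^2·(≡2), b=47^0·(≡2) mod 47; (2|47)=+1, (2|47)=+1; (−1)^{2·0·23}·(+1)^0·(+1)^2 = +1.
v=43: a=43^-6·(≡30), b=43^-2·(≡24) mod 43; (30|43)=-1, (24|43)=+1; (−1)^{-6·-2·21}·(-1)^-2·(+1)^-6 = +1.
v=2: v_2(a)=-6, v_2(b)=-8; units ≡ 1, 3 (mod 8); ε·ε+αω+βω = 0·1+-6·1+-8·0 ≡ 0  ⇒  (a,b)_2 = +1.
v=7: a=7^-2·(≡3), b=7^0·(≡5) mod 7; (3|7)=-1, (5|7)=-1; (−1)^{-2·0·3}·(-1)^0·(-1)^-2 = +1.
v=37: a=37^8·(≡2), b=37^3·(≡8) mod 37; (2|37)=-1, (8|37)=-1; (−1)^{8·3·18}·(-1)^3·(-1)^8 = -1.
v=3: a=3^19·(≡1), b=3^8·(≡1) mod 3; (1|3)=+1, (1|3)=+1; (−1)^{19·8·1}·(+1)^8·(+1)^19 = +1.
v=5: a=5^3·(≡2), b=5^1·(≡3) mod 5; (2|5)=-1, (3|5)=-1; (−1)^{3·1·2}·(-1)^1·(-1)^3 = +1.
(-15, 2035 / ℚ) ramifies at {11, 37}: a division algebra.

[11, 37]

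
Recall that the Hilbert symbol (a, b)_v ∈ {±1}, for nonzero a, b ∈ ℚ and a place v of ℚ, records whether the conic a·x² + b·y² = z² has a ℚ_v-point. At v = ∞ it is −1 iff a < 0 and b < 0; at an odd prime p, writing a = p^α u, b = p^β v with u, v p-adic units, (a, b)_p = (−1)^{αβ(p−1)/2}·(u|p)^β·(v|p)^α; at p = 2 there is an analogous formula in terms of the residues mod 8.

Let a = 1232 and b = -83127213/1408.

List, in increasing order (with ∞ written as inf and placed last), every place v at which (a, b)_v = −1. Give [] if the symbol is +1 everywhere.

[2, 7, 31, 43]

(a, b) ≡ (77, -1202366) mod (ℚ^×)²; places V = {2, 3, 7, 11, 13, 31, 41, 43, ∞}.
(a,b)_2: α=4, β=-7; u≡5, v≡1 (mod 8); ε(u)ε(v)=0·0, αω(v)=4·0, βω(u)=-7·1; sum ≡ 1  ⇒  -1.
(a,b)_7: α=1, u≡1; β=0, v≡6 (mod 7); (1|7)=+1, (6|7)=-1; sign (−1)^0·+1^0·-1^1 = -1.
(a,b)_43: α=0, u≡28; β=1, v≡31 (mod 43); (28|43)=-1, (31|43)=+1; sign (−1)^0·-1^1·+1^0 = -1.
(a,b)_11: α=1, u≡2; β=-1, v≡1 (mod 11); (2|11)=-1, (1|11)=+1; sign (−1)^1·-1^-1·+1^1 = +1.
(a,b)_31: α=0, u≡23; β=1, v≡3 (mod 31); (23|31)=-1, (3|31)=-1; sign (−1)^0·-1^1·-1^0 = -1.
(a,b)_∞: sgn(77)=+, sgn(-1202366)=−, so +1.
(a,b)_41: α=0, u≡2; β=1, v≡35 (mod 41); (2|41)=+1, (35|41)=-1; sign (−1)^0·+1^1·-1^0 = +1.
(a,b)_13: α=0, u≡10; β=2, v≡1 (mod 13); (10|13)=+1, (1|13)=+1; sign (−1)^0·+1^2·+1^0 = +1.
(a,b)_3: α=0, u≡2; β=2, v≡1 (mod 3); (2|3)=-1, (1|3)=+1; sign (−1)^0·-1^2·+1^0 = +1.
|Ram(77, -1202366)| = 4, even; anisotropic at {2, 7, 31, 43}.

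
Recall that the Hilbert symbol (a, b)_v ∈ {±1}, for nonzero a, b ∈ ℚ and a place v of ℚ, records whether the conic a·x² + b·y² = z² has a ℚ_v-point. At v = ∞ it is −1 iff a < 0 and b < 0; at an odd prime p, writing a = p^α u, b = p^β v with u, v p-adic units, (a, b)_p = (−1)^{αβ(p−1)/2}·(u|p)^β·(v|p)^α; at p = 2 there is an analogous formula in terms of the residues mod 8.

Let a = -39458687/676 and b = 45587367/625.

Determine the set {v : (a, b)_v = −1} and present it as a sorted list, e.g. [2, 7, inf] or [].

[7, 19, 37, 41]

Mod squares: a ≡ -28823, b ≡ 562807. Check v ∈ {∞, 2, 3, 5, 7, 13, 19, 37, 41, 53}.
v=41: a=41^1·(≡28), b=41^1·(≡9) mod 41; (28|41)=-1, (9|41)=+1; (−1)^{1·1·20}·(-1)^1·(+1)^1 = -1.
v=13: a=13^-2·(≡11), b=13^0·(≡7) mod 13; (11|13)=-1, (7|13)=-1; (−1)^{-2·0·6}·(-1)^0·(-1)^-2 = +1.
v=5: a=5^0·(≡3), b=5^-4·(≡2) mod 5; (3|5)=-1, (2|5)=-1; (−1)^{0·-4·2}·(-1)^-4·(-1)^0 = +1.
v=7: a=7^0·(≡3), b=7^1·(≡5) mod 7; (3|7)=-1, (5|7)=-1; (−1)^{0·1·3}·(-1)^1·(-1)^0 = -1.
v=3: a=3^0·(≡1), b=3^4·(≡1) mod 3; (1|3)=+1, (1|3)=+1; (−1)^{0·4·1}·(+1)^4·(+1)^0 = +1.
v=53: a=53^0·(≡47), b=53^1·(≡48) mod 53; (47|53)=+1, (48|53)=-1; (−1)^{0·1·26}·(+1)^1·(-1)^0 = +1.
v=19: a=19^1·(≡2), b=19^0·(≡18) mod 19; (2|19)=-1, (18|19)=-1; (−1)^{1·0·9}·(-1)^0·(-1)^1 = -1.
v=2: v_2(a)=-2, v_2(b)=0; units ≡ 1, 7 (mod 8); ε·ε+αω+βω = 0·1+-2·0+0·0 ≡ 0  ⇒  (a,b)_2 = +1.
v=37: a=37^3·(≡22), b=37^1·(≡30) mod 37; (22|37)=-1, (30|37)=+1; (−1)^{3·1·18}·(-1)^1·(+1)^3 = -1.
v=∞: -28823 < 0 and 562807 > 0  ⇒  (a,b)_∞ = +1.
Ram(-28823, 562807) = {7, 19, 37, 41}; no ℚ_7-point on the conic.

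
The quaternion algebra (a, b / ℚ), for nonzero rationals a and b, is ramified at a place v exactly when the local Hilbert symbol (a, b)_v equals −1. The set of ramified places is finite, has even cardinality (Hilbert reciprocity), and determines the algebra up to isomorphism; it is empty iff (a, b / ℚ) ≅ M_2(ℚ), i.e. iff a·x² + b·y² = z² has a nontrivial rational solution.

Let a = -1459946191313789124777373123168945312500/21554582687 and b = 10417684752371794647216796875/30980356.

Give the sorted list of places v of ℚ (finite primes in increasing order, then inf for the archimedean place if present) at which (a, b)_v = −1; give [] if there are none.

[7, 17, 19, 23]

Mod squares: a ≡ -19605131, b ≡ 46835. Check v ∈ {∞, 2, 3, 5, 7, 11, 13, 17, 19, 23, 29}.
v=2: v_2(a)=2, v_2(b)=-2; units ≡ 5, 3 (mod 8); ε·ε+αω+βω = 0·1+2·1+-2·1 ≡ 0  ⇒  (a,b)_2 = +1.
v=11: a=11^-6·(≡4), b=11^-4·(≡10) mod 11; (4|11)=+1, (10|11)=-1; (−1)^{-6·-4·5}·(+1)^-4·(-1)^-6 = +1.
v=19: a=19^1·(≡8), b=19^1·(≡10) mod 19; (8|19)=-1, (10|19)=-1; (−1)^{1·1·9}·(-1)^1·(-1)^1 = -1.
v=3: a=3^18·(≡1), b=3^12·(≡2) mod 3; (1|3)=+1, (2|3)=-1; (−1)^{18·12·1}·(+1)^12·(-1)^18 = +1.
v=7: a=7^5·(≡2), b=7^4·(≡6) mod 7; (2|7)=+1, (6|7)=-1; (−1)^{5·4·3}·(+1)^4·(-1)^5 = -1.
v=23: a=23^-3·(≡6), b=23^-2·(≡11) mod 23; (6|23)=+1, (11|23)=-1; (−1)^{-3·-2·11}·(+1)^-2·(-1)^-3 = -1.
v=5: a=5^20·(≡1), b=5^15·(≡2) mod 5; (1|5)=+1, (2|5)=-1; (−1)^{20·15·2}·(+1)^15·(-1)^20 = +1.
v=13: a=13^7·(≡4), b=13^4·(≡9) mod 13; (4|13)=+1, (9|13)=+1; (−1)^{7·4·6}·(+1)^4·(+1)^7 = +1.
v=∞: -19605131 < 0 and 46835 > 0  ⇒  (a,b)_∞ = +1.
v=29: a=29^1·(≡23), b=29^1·(≡6) mod 29; (23|29)=+1, (6|29)=+1; (−1)^{1·1·14}·(+1)^1·(+1)^1 = +1.
v=17: a=17^1·(≡3), b=17^1·(≡16) mod 17; (3|17)=-1, (16|17)=+1; (−1)^{1·1·8}·(-1)^1·(+1)^1 = -1.
|Ram(-19605131, 46835)| = 4, even; anisotropic at {7, 17, 19, 23}.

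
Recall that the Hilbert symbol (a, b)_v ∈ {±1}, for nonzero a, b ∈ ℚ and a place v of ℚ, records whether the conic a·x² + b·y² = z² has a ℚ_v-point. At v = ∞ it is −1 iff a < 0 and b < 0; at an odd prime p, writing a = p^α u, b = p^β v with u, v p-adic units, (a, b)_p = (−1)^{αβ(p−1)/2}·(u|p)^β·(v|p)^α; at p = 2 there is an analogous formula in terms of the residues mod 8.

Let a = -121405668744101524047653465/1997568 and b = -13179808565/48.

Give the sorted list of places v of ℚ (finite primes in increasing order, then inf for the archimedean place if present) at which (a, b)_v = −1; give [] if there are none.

Mod squares: a ≡ -3795, b ≡ -2235255. Check v ∈ {∞, 2, 3, 5, 7, 11, 17, 19, 23, 29, 31}.
v=31: a=31^2·(≡10), b=31^1·(≡18) mod 31; (10|31)=+1, (18|31)=+1; (−1)^{2·1·15}·(+1)^1·(+1)^2 = +1.
v=7: a=7^6·(≡5), b=7^2·(≡6) mod 7; (5|7)=-1, (6|7)=-1; (−1)^{6·2·3}·(-1)^2·(-1)^6 = +1.
v=2: v_2(a)=-8, v_2(b)=-4; units ≡ 5, 1 (mod 8); ε·ε+αω+βω = 0·0+-8·0+-4·1 ≡ 0  ⇒  (a,b)_2 = +1.
v=5: a=5^1·(≡4), b=5^1·(≡4) mod 5; (4|5)=+1, (4|5)=+1; (−1)^{1·1·2}·(+1)^1·(+1)^1 = +1.
v=3: a=3^-3·(≡1), b=3^-1·(≡1) mod 3; (1|3)=+1, (1|3)=+1; (−1)^{-3·-1·1}·(+1)^-1·(+1)^-3 = -1.
v=11: a=11^5·(≡6), b=11^1·(≡9) mod 11; (6|11)=-1, (9|11)=+1; (−1)^{5·1·5}·(-1)^1·(+1)^5 = +1.
v=29: a=29^2·(≡28), b=29^0·(≡7) mod 29; (28|29)=+1, (7|29)=+1; (−1)^{2·0·14}·(+1)^0·(+1)^2 = +1.
v=23: a=23^3·(≡10), b=23^1·(≡12) mod 23; (10|23)=-1, (12|23)=+1; (−1)^{3·1·11}·(-1)^1·(+1)^3 = +1.
v=17: a=17^-2·(≡1), b=17^0·(≡10) mod 17; (1|17)=+1, (10|17)=-1; (−1)^{-2·0·8}·(+1)^0·(-1)^-2 = +1.
v=19: a=19^4·(≡5), b=19^3·(≡3) mod 19; (5|19)=+1, (3|19)=-1; (−1)^{4·3·9}·(+1)^3·(-1)^4 = +1.
v=∞: -3795 < 0 and -2235255 < 0  ⇒  (a,b)_∞ = -1.
|Ram(-3795, -2235255)| = 2, even; anisotropic at {3, ∞}.

[3, inf]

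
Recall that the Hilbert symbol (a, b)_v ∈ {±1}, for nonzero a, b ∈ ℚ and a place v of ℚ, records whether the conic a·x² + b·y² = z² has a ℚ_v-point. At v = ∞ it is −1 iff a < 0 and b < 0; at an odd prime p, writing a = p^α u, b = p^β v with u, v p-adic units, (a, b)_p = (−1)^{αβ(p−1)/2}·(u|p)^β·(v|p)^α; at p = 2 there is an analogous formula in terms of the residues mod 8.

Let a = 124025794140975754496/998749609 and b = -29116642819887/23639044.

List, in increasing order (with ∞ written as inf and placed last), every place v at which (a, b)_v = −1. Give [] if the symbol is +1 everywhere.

[29, 47]

Mod squares: a ≡ 29, b ≡ -7567. Check v ∈ {∞, 2, 3, 7, 11, 13, 17, 19, 23, 29, 31, 47}.
v=2: v_2(a)=8, v_2(b)=-2; units ≡ 5, 1 (mod 8); ε·ε+αω+βω = 0·0+8·0+-2·1 ≡ 0  ⇒  (a,b)_2 = +1.
v=7: a=7^2·(≡2), b=7^1·(≡4) mod 7; (2|7)=+1, (4|7)=+1; (−1)^{2·1·3}·(+1)^1·(+1)^2 = +1.
v=47: a=47^2·(≡11), b=47^1·(≡4) mod 47; (11|47)=-1, (4|47)=+1; (−1)^{2·1·23}·(-1)^1·(+1)^2 = -1.
v=23: a=23^2·(≡6), b=23^3·(≡2) mod 23; (6|23)=+1, (2|23)=+1; (−1)^{2·3·11}·(+1)^3·(+1)^2 = +1.
v=11: a=11^-2·(≡10), b=11^-2·(≡1) mod 11; (10|11)=-1, (1|11)=+1; (−1)^{-2·-2·5}·(-1)^-2·(+1)^-2 = +1.
v=17: a=17^-2·(≡10), b=17^-2·(≡1) mod 17; (10|17)=-1, (1|17)=+1; (−1)^{-2·-2·8}·(-1)^-2·(+1)^-2 = +1.
v=29: a=29^3·(≡6), b=29^2·(≡12) mod 29; (6|29)=+1, (12|29)=-1; (−1)^{3·2·14}·(+1)^2·(-1)^3 = -1.
v=∞: 29 > 0 and -7567 < 0  ⇒  (a,b)_∞ = +1.
v=3: a=3^0·(≡2), b=3^2·(≡2) mod 3; (2|3)=-1, (2|3)=-1; (−1)^{0·2·1}·(-1)^2·(-1)^0 = +1.
v=13: a=13^-4·(≡12), b=13^-2·(≡3) mod 13; (12|13)=+1, (3|13)=+1; (−1)^{-4·-2·6}·(+1)^-2·(+1)^-4 = +1.
v=19: a=19^2·(≡8), b=19^0·(≡18) mod 19; (8|19)=-1, (18|19)=-1; (−1)^{2·0·9}·(-1)^0·(-1)^2 = +1.
v=31: a=31^2·(≡26), b=31^2·(≡5) mod 31; (26|31)=-1, (5|31)=+1; (−1)^{2·2·15}·(-1)^2·(+1)^2 = +1.
(29, -7567 / ℚ) ramifies at {29, 47}: a division algebra.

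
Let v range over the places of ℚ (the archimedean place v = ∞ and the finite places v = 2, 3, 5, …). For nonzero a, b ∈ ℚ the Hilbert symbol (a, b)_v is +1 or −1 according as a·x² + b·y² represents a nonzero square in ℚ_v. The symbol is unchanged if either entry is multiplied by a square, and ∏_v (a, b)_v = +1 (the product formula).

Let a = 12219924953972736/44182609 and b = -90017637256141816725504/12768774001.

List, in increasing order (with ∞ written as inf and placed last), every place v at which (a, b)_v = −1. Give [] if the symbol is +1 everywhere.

[11, 41]

Mod squares: a ≡ 41041, b ≡ -1190189. Check v ∈ {∞, 2, 3, 7, 11, 13, 17, 23, 29, 41}.
v=∞: 41041 > 0 and -1190189 < 0  ⇒  (a,b)_∞ = +1.
v=13: a=13^1·(≡6), b=13^1·(≡11) mod 13; (6|13)=-1, (11|13)=-1; (−1)^{1·1·6}·(-1)^1·(-1)^1 = +1.
v=11: a=11^1·(≡7), b=11^1·(≡8) mod 11; (7|11)=-1, (8|11)=-1; (−1)^{1·1·5}·(-1)^1·(-1)^1 = -1.
v=23: a=23^-2·(≡1), b=23^-2·(≡7) mod 23; (1|23)=+1, (7|23)=-1; (−1)^{-2·-2·11}·(+1)^-2·(-1)^-2 = +1.
v=41: a=41^1·(≡17), b=41^1·(≡10) mod 41; (17|41)=-1, (10|41)=+1; (−1)^{1·1·20}·(-1)^1·(+1)^1 = -1.
v=7: a=7^5·(≡2), b=7^7·(≡3) mod 7; (2|7)=+1, (3|7)=-1; (−1)^{5·7·3}·(+1)^7·(-1)^5 = +1.
v=17: a=17^-4·(≡6), b=17^-6·(≡9) mod 17; (6|17)=-1, (9|17)=+1; (−1)^{-4·-6·8}·(-1)^-6·(+1)^-4 = +1.
v=3: a=3^2·(≡1), b=3^6·(≡1) mod 3; (1|3)=+1, (1|3)=+1; (−1)^{2·6·1}·(+1)^6·(+1)^2 = +1.
v=29: a=29^2·(≡9), b=29^3·(≡16) mod 29; (9|29)=+1, (16|29)=+1; (−1)^{2·3·14}·(+1)^3·(+1)^2 = +1.
v=2: v_2(a)=14, v_2(b)=20; units ≡ 1, 3 (mod 8); ε·ε+αω+βω = 0·1+14·1+20·0 ≡ 0  ⇒  (a,b)_2 = +1.
|Ram(41041, -1190189)| = 2, even; anisotropic at {11, 41}.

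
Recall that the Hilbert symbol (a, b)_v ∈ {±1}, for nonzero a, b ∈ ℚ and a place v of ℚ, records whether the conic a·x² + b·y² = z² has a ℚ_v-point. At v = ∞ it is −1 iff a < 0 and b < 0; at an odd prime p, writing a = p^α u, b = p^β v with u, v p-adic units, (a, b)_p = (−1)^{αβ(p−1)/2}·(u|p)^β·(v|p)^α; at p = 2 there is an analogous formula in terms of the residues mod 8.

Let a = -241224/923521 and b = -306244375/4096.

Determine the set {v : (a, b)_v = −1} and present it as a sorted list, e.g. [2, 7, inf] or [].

[3, 17, 19, inf]

Mod squares: a ≡ -114, b ≡ -489991. Check v ∈ {∞, 2, 3, 5, 17, 19, 23, 31, 37, 41}.
v=2: v_2(a)=3, v_2(b)=-12; units ≡ 7, 1 (mod 8); ε·ε+αω+βω = 1·0+3·0+-12·0 ≡ 0  ⇒  (a,b)_2 = +1.
v=5: a=5^0·(≡1), b=5^4·(≡4) mod 5; (1|5)=+1, (4|5)=+1; (−1)^{0·4·2}·(+1)^4·(+1)^0 = +1.
v=17: a=17^0·(≡7), b=17^1·(≡2) mod 17; (7|17)=-1, (2|17)=+1; (−1)^{0·1·8}·(-1)^1·(+1)^0 = -1.
v=∞: -114 < 0 and -489991 < 0  ⇒  (a,b)_∞ = -1.
v=23: a=23^2·(≡2), b=23^0·(≡2) mod 23; (2|23)=+1, (2|23)=+1; (−1)^{2·0·11}·(+1)^0·(+1)^2 = +1.
v=37: a=37^0·(≡16), b=37^1·(≡28) mod 37; (16|37)=+1, (28|37)=+1; (−1)^{0·1·18}·(+1)^1·(+1)^0 = +1.
v=19: a=19^1·(≡13), b=19^1·(≡8) mod 19; (13|19)=-1, (8|19)=-1; (−1)^{1·1·9}·(-1)^1·(-1)^1 = -1.
v=31: a=31^-4·(≡18), b=31^0·(≡17) mod 31; (18|31)=+1, (17|31)=-1; (−1)^{-4·0·15}·(+1)^0·(-1)^-4 = +1.
v=41: a=41^0·(≡36), b=41^1·(≡9) mod 41; (36|41)=+1, (9|41)=+1; (−1)^{0·1·20}·(+1)^1·(+1)^0 = +1.
v=3: a=3^1·(≡1), b=3^0·(≡2) mod 3; (1|3)=+1, (2|3)=-1; (−1)^{1·0·1}·(+1)^0·(-1)^1 = -1.
(-114, -489991 / ℚ) ramifies at {3, 17, 19, ∞}: a division algebra.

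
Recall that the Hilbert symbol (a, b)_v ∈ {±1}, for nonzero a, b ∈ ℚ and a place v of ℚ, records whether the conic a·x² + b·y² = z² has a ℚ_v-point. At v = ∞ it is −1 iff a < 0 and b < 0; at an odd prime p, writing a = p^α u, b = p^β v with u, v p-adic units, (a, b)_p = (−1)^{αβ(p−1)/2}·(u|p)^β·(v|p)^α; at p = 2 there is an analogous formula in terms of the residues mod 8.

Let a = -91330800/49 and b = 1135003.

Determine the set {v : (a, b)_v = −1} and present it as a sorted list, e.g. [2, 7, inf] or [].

Mod squares: a ≡ -1887, b ≡ 1135003. Check v ∈ {∞, 2, 3, 5, 7, 11, 17, 19, 31, 37, 41, 47}.
v=41: a=41^0·(≡18), b=41^1·(≡8) mod 41; (18|41)=+1, (8|41)=+1; (−1)^{0·1·20}·(+1)^1·(+1)^0 = +1.
v=11: a=11^2·(≡4), b=11^0·(≡1) mod 11; (4|11)=+1, (1|11)=+1; (−1)^{2·0·5}·(+1)^0·(+1)^2 = +1.
v=37: a=37^1·(≡20), b=37^0·(≡28) mod 37; (20|37)=-1, (28|37)=+1; (−1)^{1·0·18}·(-1)^0·(+1)^1 = +1.
v=47: a=47^0·(≡35), b=47^1·(≡38) mod 47; (35|47)=-1, (38|47)=-1; (−1)^{0·1·23}·(-1)^1·(-1)^0 = -1.
v=5: a=5^2·(≡2), b=5^0·(≡3) mod 5; (2|5)=-1, (3|5)=-1; (−1)^{2·0·2}·(-1)^0·(-1)^2 = +1.
v=2: v_2(a)=4, v_2(b)=0; units ≡ 1, 3 (mod 8); ε·ε+αω+βω = 0·1+4·1+0·0 ≡ 0  ⇒  (a,b)_2 = +1.
v=7: a=7^-2·(≡6), b=7^0·(≡2) mod 7; (6|7)=-1, (2|7)=+1; (−1)^{-2·0·3}·(-1)^0·(+1)^-2 = +1.
v=∞: -1887 < 0 and 1135003 > 0  ⇒  (a,b)_∞ = +1.
v=17: a=17^1·(≡13), b=17^0·(≡15) mod 17; (13|17)=+1, (15|17)=+1; (−1)^{1·0·8}·(+1)^0·(+1)^1 = +1.
v=3: a=3^1·(≡1), b=3^0·(≡1) mod 3; (1|3)=+1, (1|3)=+1; (−1)^{1·0·1}·(+1)^0·(+1)^1 = +1.
v=19: a=19^0·(≡10), b=19^1·(≡1) mod 19; (10|19)=-1, (1|19)=+1; (−1)^{0·1·9}·(-1)^1·(+1)^0 = -1.
v=31: a=31^0·(≡2), b=31^1·(≡2) mod 31; (2|31)=+1, (2|31)=+1; (−1)^{0·1·15}·(+1)^1·(+1)^0 = +1.
(-1887, 1135003 / ℚ) ramifies at {19, 47}: a division algebra.

[19, 47]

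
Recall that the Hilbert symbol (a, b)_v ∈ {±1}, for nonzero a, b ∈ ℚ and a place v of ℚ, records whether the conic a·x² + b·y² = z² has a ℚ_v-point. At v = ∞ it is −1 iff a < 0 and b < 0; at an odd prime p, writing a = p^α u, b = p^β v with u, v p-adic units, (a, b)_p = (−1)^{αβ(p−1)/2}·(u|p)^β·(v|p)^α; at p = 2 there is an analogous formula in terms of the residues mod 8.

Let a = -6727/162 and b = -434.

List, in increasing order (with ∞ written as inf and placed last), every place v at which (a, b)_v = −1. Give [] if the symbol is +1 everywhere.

[31, inf]

(a, b) ≡ (-14, -434) mod (ℚ^×)²; places V = {2, 3, 7, 31, ∞}.
(a,b)_31: α=2, u≡30; β=1, v≡17 (mod 31); (30|31)=-1, (17|31)=-1; sign (−1)^0·-1^1·-1^2 = -1.
(a,b)_2: α=-1, β=1; u≡1, v≡7 (mod 8); ε(u)ε(v)=0·1, αω(v)=-1·0, βω(u)=1·0; sum ≡ 0  ⇒  +1.
(a,b)_3: α=-4, u≡1; β=0, v≡1 (mod 3); (1|3)=+1, (1|3)=+1; sign (−1)^0·+1^0·+1^-4 = +1.
(a,b)_∞: sgn(-14)=−, sgn(-434)=−, so -1.
(a,b)_7: α=1, u≡5; β=1, v≡1 (mod 7); (5|7)=-1, (1|7)=+1; sign (−1)^1·-1^1·+1^1 = +1.
Ram(-14, -434) = {31, ∞}; no ℚ_31-point on the conic.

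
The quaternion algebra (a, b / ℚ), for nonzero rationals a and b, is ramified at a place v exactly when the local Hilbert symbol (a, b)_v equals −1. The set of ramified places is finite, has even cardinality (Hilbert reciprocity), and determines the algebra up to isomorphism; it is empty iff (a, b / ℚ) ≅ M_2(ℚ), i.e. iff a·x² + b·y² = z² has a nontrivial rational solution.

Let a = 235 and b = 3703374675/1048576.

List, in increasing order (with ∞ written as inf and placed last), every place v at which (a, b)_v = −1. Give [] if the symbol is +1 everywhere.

[2, 5, 29, 47]

(a, b) ≡ (235, 4147) mod (ℚ^×)²; places V = {2, 3, 5, 7, 11, 13, 29, 47, ∞}.
(a,b)_11: α=0, u≡4; β=1, v≡3 (mod 11); (4|11)=+1, (3|11)=+1; sign (−1)^0·+1^1·+1^0 = +1.
(a,b)_13: α=0, u≡1; β=1, v≡11 (mod 13); (1|13)=+1, (11|13)=-1; sign (−1)^0·+1^1·-1^0 = +1.
(a,b)_∞: sgn(235)=+, sgn(4147)=+, so +1.
(a,b)_47: α=1, u≡5; β=0, v≡38 (mod 47); (5|47)=-1, (38|47)=-1; sign (−1)^0·-1^0·-1^1 = -1.
(a,b)_3: α=0, u≡1; β=6, v≡1 (mod 3); (1|3)=+1, (1|3)=+1; sign (−1)^0·+1^6·+1^0 = +1.
(a,b)_5: α=1, u≡2; β=2, v≡2 (mod 5); (2|5)=-1, (2|5)=-1; sign (−1)^0·-1^2·-1^1 = -1.
(a,b)_7: α=0, u≡4; β=2, v≡3 (mod 7); (4|7)=+1, (3|7)=-1; sign (−1)^0·+1^2·-1^0 = +1.
(a,b)_29: α=0, u≡3; β=1, v≡19 (mod 29); (3|29)=-1, (19|29)=-1; sign (−1)^0·-1^1·-1^0 = -1.
(a,b)_2: α=0, β=-20; u≡3, v≡3 (mod 8); ε(u)ε(v)=1·1, αω(v)=0·1, βω(u)=-20·1; sum ≡ 1  ⇒  -1.
Ram(235, 4147) = {2, 5, 29, 47}; no ℚ_2-point on the conic.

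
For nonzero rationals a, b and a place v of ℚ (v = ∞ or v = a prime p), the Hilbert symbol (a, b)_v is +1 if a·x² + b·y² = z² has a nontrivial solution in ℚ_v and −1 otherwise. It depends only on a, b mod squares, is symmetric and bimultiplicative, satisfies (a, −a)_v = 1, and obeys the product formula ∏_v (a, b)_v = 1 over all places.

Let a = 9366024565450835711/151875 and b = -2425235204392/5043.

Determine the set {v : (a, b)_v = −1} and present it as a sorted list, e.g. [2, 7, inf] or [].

(a, b) ≡ (35853, -1326) mod (ℚ^×)²; places V = {2, 3, 5, 7, 11, 13, 17, 19, 37, 41, ∞}.
(a,b)_3: α=-5, u≡2; β=-1, v≡2 (mod 3); (2|3)=-1, (2|3)=-1; sign (−1)^1·-1^-1·-1^-5 = -1.
(a,b)_37: α=5, u≡33; β=2, v≡13 (mod 37); (33|37)=+1, (13|37)=-1; sign (−1)^0·+1^2·-1^5 = -1.
(a,b)_17: α=1, u≡15; β=1, v≡12 (mod 17); (15|17)=+1, (12|17)=-1; sign (−1)^0·+1^1·-1^1 = -1.
(a,b)_7: α=0, u≡3; β=2, v≡1 (mod 7); (3|7)=-1, (1|7)=+1; sign (−1)^0·-1^2·+1^0 = +1.
(a,b)_13: α=4, u≡4; β=3, v≡11 (mod 13); (4|13)=+1, (11|13)=-1; sign (−1)^0·+1^3·-1^4 = +1.
(a,b)_2: α=0, β=3; u≡5, v≡1 (mod 8); ε(u)ε(v)=0·0, αω(v)=0·0, βω(u)=3·1; sum ≡ 1  ⇒  -1.
(a,b)_∞: sgn(35853)=+, sgn(-1326)=−, so +1.
(a,b)_5: α=-4, u≡2; β=0, v≡1 (mod 5); (2|5)=-1, (1|5)=+1; sign (−1)^0·-1^0·+1^-4 = +1.
(a,b)_11: α=4, u≡1; β=2, v≡5 (mod 11); (1|11)=+1, (5|11)=+1; sign (−1)^0·+1^2·+1^4 = +1.
(a,b)_41: α=0, u≡3; β=-2, v≡15 (mod 41); (3|41)=-1, (15|41)=-1; sign (−1)^0·-1^-2·-1^0 = +1.
(a,b)_19: α=1, u≡11; β=0, v≡5 (mod 19); (11|19)=+1, (5|19)=+1; sign (−1)^0·+1^0·+1^1 = +1.
Ram(35853, -1326) = {2, 3, 17, 37}; no ℚ_2-point on the conic.

[2, 3, 17, 37]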